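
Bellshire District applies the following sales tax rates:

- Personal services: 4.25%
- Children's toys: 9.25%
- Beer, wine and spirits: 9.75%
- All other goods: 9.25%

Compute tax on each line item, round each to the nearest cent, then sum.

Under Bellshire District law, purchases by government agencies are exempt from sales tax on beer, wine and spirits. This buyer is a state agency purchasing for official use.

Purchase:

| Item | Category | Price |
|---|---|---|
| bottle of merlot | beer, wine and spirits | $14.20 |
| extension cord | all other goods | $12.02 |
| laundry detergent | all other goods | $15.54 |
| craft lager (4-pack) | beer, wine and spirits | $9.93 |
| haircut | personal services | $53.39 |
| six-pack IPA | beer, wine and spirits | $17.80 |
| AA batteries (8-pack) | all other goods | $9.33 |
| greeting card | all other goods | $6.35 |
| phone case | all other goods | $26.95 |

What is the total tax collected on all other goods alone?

Extension cord $12.02: all other goods → 9.25% → $1.11
Laundry detergent $15.54: all other goods → 9.25% → $1.44
AA batteries (8-pack) $9.33: all other goods → 9.25% → $0.86
Greeting card $6.35: all other goods → 9.25% → $0.59
Phone case $26.95: all other goods → 9.25% → $2.49
Tax on all other goods = $1.11 + $1.44 + $0.86 + $0.59 + $2.49 = $6.49

$6.49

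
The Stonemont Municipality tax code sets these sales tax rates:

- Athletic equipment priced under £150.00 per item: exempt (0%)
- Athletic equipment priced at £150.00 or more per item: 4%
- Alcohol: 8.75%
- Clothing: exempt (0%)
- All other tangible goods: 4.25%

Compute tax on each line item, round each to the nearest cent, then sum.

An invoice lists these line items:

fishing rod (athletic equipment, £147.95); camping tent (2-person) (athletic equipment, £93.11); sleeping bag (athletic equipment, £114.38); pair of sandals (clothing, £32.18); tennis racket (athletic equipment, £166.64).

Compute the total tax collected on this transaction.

Fishing rod £147.95: athletic equipment, under £150.00 → 0% → £0.00
Camping tent (2-person) £93.11: athletic equipment, under £150.00 → 0% → £0.00
Sleeping bag £114.38: athletic equipment, under £150.00 → 0% → £0.00
Pair of sandals £32.18: clothing → 0% → £0.00
Tennis racket £166.64: athletic equipment, £150.00 or more → 4% → £6.67
Total tax = £6.67

£6.67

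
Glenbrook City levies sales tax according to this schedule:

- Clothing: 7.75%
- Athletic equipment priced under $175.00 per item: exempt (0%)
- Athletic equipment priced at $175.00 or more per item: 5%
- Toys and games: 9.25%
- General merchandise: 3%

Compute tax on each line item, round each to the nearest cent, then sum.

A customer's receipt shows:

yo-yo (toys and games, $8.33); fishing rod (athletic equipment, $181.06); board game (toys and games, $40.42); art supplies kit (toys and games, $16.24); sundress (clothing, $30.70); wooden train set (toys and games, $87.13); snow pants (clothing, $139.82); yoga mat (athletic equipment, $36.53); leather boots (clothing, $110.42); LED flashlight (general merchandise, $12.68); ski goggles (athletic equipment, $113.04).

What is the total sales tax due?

$45.28

Yo-yo $8.33: toys and games → 9.25% → $0.77
Fishing rod $181.06: athletic equipment, $175.00 or more → 5% → $9.05
Board game $40.42: toys and games → 9.25% → $3.74
Art supplies kit $16.24: toys and games → 9.25% → $1.50
Sundress $30.70: clothing → 7.75% → $2.38
Wooden train set $87.13: toys and games → 9.25% → $8.06
Snow pants $139.82: clothing → 7.75% → $10.84
Yoga mat $36.53: athletic equipment, under $175.00 → 0% → $0.00
Leather boots $110.42: clothing → 7.75% → $8.56
LED flashlight $12.68: general merchandise → 3% → $0.38
Ski goggles $113.04: athletic equipment, under $175.00 → 0% → $0.00
Total tax = $0.77 + $9.05 + $3.74 + $1.50 + $2.38 + $8.06 + $10.84 + $8.56 + $0.38 = $45.28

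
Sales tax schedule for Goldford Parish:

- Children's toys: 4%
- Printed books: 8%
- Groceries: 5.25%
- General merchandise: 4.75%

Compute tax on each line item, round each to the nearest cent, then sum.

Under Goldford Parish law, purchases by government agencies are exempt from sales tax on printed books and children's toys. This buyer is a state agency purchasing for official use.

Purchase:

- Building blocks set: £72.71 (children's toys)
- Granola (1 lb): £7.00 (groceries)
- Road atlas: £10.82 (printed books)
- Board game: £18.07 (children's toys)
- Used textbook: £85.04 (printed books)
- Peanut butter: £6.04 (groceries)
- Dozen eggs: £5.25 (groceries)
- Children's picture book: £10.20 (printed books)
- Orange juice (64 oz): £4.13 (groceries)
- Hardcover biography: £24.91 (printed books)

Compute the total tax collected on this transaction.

£1.19

Building blocks set £72.71: children's toys, buyer-exempt → 0% → £0.00
Granola (1 lb) £7.00: groceries → 5.25% → £0.37
Road atlas £10.82: printed books, buyer-exempt → 0% → £0.00
Board game £18.07: children's toys, buyer-exempt → 0% → £0.00
Used textbook £85.04: printed books, buyer-exempt → 0% → £0.00
Peanut butter £6.04: groceries → 5.25% → £0.32
Dozen eggs £5.25: groceries → 5.25% → £0.28
Children's picture book £10.20: printed books, buyer-exempt → 0% → £0.00
Orange juice (64 oz) £4.13: groceries → 5.25% → £0.22
Hardcover biography £24.91: printed books, buyer-exempt → 0% → £0.00
Total tax = £0.37 + £0.32 + £0.28 + £0.22 = £1.19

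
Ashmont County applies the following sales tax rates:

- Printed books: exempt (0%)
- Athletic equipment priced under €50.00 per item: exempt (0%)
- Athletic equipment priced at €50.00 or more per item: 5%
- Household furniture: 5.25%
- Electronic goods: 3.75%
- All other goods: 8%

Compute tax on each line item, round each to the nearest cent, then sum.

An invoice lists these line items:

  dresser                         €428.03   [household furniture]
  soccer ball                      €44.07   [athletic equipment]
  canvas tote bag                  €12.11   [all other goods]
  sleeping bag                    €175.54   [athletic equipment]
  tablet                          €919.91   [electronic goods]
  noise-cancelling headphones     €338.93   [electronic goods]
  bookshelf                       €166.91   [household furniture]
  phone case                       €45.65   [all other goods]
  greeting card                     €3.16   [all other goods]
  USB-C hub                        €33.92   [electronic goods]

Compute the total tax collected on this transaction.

€93.36

Dresser €428.03: household furniture → 5.25% → €22.47
Soccer ball €44.07: athletic equipment, under €50.00 → 0% → €0.00
Canvas tote bag €12.11: all other goods → 8% → €0.97
Sleeping bag €175.54: athletic equipment, €50.00 or more → 5% → €8.78
Tablet €919.91: electronic goods → 3.75% → €34.50
Noise-cancelling headphones €338.93: electronic goods → 3.75% → €12.71
Bookshelf €166.91: household furniture → 5.25% → €8.76
Phone case €45.65: all other goods → 8% → €3.65
Greeting card €3.16: all other goods → 8% → €0.25
USB-C hub €33.92: electronic goods → 3.75% → €1.27
Total tax = €22.47 + €0.97 + €8.78 + €34.50 + €12.71 + €8.76 + €3.65 + €0.25 + €1.27 = €93.36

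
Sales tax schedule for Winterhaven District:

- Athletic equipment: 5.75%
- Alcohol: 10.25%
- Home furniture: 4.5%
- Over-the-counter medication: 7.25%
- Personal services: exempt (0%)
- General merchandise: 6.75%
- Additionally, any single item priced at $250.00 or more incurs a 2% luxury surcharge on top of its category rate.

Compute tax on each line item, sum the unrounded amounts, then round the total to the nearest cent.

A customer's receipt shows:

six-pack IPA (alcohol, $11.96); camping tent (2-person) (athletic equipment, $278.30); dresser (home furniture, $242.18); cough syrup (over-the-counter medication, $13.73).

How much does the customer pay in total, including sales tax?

$580.86

Six-pack IPA $11.96: alcohol → 10.25% → $1.2259
Camping tent (2-person) $278.30: athletic equipment → 5.75% + 2% surcharge = 7.75% → $21.56825
Dresser $242.18: home furniture → 4.5% → $10.8981
Cough syrup $13.73: over-the-counter medication → 7.25% → $0.995425
Subtotal = $546.17; unrounded tax = $34.687675 → $34.69; total due = $580.86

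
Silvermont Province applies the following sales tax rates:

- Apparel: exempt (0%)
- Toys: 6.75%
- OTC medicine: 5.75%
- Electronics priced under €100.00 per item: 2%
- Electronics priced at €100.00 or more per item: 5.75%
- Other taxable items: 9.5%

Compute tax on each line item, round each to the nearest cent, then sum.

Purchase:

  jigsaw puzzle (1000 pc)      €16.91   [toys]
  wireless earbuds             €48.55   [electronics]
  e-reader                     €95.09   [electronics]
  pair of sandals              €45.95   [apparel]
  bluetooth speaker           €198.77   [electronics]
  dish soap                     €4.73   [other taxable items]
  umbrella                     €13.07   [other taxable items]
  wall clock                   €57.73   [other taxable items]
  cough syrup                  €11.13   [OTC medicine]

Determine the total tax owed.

Jigsaw puzzle (1000 pc) €16.91: toys → 6.75% → €1.14
Wireless earbuds €48.55: electronics, under €100.00 → 2% → €0.97
E-reader €95.09: electronics, under €100.00 → 2% → €1.90
Pair of sandals €45.95: apparel → 0% → €0.00
Bluetooth speaker €198.77: electronics, €100.00 or more → 5.75% → €11.43
Dish soap €4.73: other taxable items → 9.5% → €0.45
Umbrella €13.07: other taxable items → 9.5% → €1.24
Wall clock €57.73: other taxable items → 9.5% → €5.48
Cough syrup €11.13: OTC medicine → 5.75% → €0.64
Total tax = €1.14 + €0.97 + €1.90 + €11.43 + €0.45 + €1.24 + €5.48 + €0.64 = €23.25

€23.25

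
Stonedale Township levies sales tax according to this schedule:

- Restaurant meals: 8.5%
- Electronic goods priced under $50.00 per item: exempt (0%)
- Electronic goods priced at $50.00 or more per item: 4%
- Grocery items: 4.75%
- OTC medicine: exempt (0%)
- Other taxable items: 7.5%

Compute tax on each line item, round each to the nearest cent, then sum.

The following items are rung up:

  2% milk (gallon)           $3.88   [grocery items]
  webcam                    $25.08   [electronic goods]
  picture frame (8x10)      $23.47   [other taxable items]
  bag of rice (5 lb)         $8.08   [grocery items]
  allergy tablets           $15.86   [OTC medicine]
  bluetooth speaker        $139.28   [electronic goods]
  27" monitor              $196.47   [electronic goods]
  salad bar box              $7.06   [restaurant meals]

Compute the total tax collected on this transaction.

$16.35

2% milk (gallon) $3.88: grocery items → 4.75% → $0.18
Webcam $25.08: electronic goods, under $50.00 → 0% → $0.00
Picture frame (8x10) $23.47: other taxable items → 7.5% → $1.76
Bag of rice (5 lb) $8.08: grocery items → 4.75% → $0.38
Allergy tablets $15.86: OTC medicine → 0% → $0.00
Bluetooth speaker $139.28: electronic goods, $50.00 or more → 4% → $5.57
27" monitor $196.47: electronic goods, $50.00 or more → 4% → $7.86
Salad bar box $7.06: restaurant meals → 8.5% → $0.60
Total tax = $0.18 + $1.76 + $0.38 + $5.57 + $7.86 + $0.60 = $16.35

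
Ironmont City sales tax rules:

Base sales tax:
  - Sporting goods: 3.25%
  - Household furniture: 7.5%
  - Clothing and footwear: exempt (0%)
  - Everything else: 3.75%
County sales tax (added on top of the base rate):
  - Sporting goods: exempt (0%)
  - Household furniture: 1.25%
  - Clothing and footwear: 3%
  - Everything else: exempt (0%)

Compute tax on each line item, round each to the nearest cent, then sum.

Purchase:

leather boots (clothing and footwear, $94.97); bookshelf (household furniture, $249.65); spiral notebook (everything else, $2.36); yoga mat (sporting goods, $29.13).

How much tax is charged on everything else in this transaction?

$0.09

Spiral notebook $2.36: everything else → 3.75% + 0% county = 3.75% → $0.09
Tax on everything else = $0.09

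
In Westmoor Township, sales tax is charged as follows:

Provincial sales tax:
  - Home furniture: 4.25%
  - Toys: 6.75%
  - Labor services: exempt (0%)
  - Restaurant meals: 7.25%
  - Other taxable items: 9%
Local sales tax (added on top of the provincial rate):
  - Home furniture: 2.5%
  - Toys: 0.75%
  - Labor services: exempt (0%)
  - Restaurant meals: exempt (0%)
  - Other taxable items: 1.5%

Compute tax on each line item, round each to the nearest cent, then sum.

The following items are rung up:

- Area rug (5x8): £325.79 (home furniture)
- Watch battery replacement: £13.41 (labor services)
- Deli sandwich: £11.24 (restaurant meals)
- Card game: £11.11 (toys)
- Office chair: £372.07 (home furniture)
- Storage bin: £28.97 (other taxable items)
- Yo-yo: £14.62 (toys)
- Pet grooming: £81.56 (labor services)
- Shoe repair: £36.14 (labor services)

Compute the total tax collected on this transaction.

£52.88

Area rug (5x8) £325.79: home furniture → 4.25% + 2.5% local = 6.75% → £21.99
Watch battery replacement £13.41: labor services → 0% + 0% local = 0% → £0.00
Deli sandwich £11.24: restaurant meals → 7.25% + 0% local = 7.25% → £0.81
Card game £11.11: toys → 6.75% + 0.75% local = 7.5% → £0.83
Office chair £372.07: home furniture → 4.25% + 2.5% local = 6.75% → £25.11
Storage bin £28.97: other taxable items → 9% + 1.5% local = 10.5% → £3.04
Yo-yo £14.62: toys → 6.75% + 0.75% local = 7.5% → £1.10
Pet grooming £81.56: labor services → 0% + 0% local = 0% → £0.00
Shoe repair £36.14: labor services → 0% + 0% local = 0% → £0.00
Total tax = £21.99 + £0.81 + £0.83 + £25.11 + £3.04 + £1.10 = £52.88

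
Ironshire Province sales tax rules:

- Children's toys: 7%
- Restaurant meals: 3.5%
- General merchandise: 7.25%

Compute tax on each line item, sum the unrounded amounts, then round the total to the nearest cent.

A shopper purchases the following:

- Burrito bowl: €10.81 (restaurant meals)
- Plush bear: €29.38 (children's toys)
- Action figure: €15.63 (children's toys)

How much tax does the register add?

€3.53

Burrito bowl €10.81: restaurant meals → 3.5% → €0.37835
Plush bear €29.38: children's toys → 7% → €2.0566
Action figure €15.63: children's toys → 7% → €1.0941
Unrounded tax sum = €3.52905 → €3.53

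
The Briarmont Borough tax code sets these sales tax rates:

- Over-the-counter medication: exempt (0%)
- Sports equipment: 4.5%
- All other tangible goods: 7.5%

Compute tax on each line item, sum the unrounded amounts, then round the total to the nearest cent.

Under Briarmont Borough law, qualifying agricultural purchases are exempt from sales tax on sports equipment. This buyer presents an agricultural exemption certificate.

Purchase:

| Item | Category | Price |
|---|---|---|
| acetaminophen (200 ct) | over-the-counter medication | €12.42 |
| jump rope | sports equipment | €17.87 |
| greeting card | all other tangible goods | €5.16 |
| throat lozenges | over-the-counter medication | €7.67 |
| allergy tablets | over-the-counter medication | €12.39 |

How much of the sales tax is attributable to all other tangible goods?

Greeting card €5.16: all other tangible goods → 7.5% → €0.387
Tax on all other tangible goods: unrounded sum = €0.387 → €0.39

€0.39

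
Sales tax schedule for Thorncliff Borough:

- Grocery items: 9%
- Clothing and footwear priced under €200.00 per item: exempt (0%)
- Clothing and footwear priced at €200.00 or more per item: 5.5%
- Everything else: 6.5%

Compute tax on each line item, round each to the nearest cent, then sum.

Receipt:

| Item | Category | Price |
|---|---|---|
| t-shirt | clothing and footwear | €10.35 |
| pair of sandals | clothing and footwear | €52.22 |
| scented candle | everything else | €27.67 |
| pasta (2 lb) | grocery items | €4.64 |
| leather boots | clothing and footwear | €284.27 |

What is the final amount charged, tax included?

€397.00

T-shirt €10.35: clothing and footwear, under €200.00 → 0% → €0.00
Pair of sandals €52.22: clothing and footwear, under €200.00 → 0% → €0.00
Scented candle €27.67: everything else → 6.5% → €1.80
Pasta (2 lb) €4.64: grocery items → 9% → €0.42
Leather boots €284.27: clothing and footwear, €200.00 or more → 5.5% → €15.63
Subtotal = €379.15; tax = €17.85; total due = €397.00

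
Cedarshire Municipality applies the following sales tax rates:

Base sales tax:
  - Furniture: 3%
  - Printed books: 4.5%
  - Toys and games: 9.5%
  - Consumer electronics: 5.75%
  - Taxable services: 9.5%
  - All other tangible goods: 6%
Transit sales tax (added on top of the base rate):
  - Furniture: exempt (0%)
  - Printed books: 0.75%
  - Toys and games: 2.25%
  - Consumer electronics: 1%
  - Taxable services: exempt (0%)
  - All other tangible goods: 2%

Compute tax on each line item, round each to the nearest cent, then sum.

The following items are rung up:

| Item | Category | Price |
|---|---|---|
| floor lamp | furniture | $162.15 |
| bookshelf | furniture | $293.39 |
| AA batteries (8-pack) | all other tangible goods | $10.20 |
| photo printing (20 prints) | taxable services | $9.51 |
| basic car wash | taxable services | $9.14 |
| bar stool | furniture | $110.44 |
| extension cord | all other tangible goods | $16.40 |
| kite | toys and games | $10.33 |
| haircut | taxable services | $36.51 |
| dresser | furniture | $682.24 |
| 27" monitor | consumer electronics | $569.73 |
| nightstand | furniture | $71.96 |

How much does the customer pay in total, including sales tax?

Floor lamp $162.15: furniture → 3% + 0% transit = 3% → $4.86
Bookshelf $293.39: furniture → 3% + 0% transit = 3% → $8.80
AA batteries (8-pack) $10.20: all other tangible goods → 6% + 2% transit = 8% → $0.82
Photo printing (20 prints) $9.51: taxable services → 9.5% + 0% transit = 9.5% → $0.90
Basic car wash $9.14: taxable services → 9.5% + 0% transit = 9.5% → $0.87
Bar stool $110.44: furniture → 3% + 0% transit = 3% → $3.31
Extension cord $16.40: all other tangible goods → 6% + 2% transit = 8% → $1.31
Kite $10.33: toys and games → 9.5% + 2.25% transit = 11.75% → $1.21
Haircut $36.51: taxable services → 9.5% + 0% transit = 9.5% → $3.47
Dresser $682.24: furniture → 3% + 0% transit = 3% → $20.47
27" monitor $569.73: consumer electronics → 5.75% + 1% transit = 6.75% → $38.46
Nightstand $71.96: furniture → 3% + 0% transit = 3% → $2.16
Subtotal = $1982.00; tax = $86.64; total due = $2068.64

$2068.64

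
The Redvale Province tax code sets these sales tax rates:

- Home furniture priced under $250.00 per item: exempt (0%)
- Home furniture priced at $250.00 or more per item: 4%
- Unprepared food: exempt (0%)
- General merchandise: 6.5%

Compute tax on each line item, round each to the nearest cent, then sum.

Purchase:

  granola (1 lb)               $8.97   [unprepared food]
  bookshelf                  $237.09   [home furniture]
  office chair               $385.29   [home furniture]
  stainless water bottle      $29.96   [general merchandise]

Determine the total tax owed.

$17.36

Granola (1 lb) $8.97: unprepared food → 0% → $0.00
Bookshelf $237.09: home furniture, under $250.00 → 0% → $0.00
Office chair $385.29: home furniture, $250.00 or more → 4% → $15.41
Stainless water bottle $29.96: general merchandise → 6.5% → $1.95
Total tax = $15.41 + $1.95 = $17.36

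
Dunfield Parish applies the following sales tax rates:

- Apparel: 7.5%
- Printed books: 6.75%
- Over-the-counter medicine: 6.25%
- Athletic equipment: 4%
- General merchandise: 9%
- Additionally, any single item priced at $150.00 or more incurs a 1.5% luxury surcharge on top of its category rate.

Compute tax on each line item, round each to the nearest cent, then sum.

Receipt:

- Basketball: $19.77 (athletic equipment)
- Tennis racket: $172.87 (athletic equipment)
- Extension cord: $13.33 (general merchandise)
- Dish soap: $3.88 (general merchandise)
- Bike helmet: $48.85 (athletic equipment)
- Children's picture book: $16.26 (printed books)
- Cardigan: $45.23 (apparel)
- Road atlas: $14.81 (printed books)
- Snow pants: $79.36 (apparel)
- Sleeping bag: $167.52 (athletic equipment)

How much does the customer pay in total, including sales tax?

$616.33

Basketball $19.77: athletic equipment → 4% → $0.79
Tennis racket $172.87: athletic equipment → 4% + 1.5% surcharge = 5.5% → $9.51
Extension cord $13.33: general merchandise → 9% → $1.20
Dish soap $3.88: general merchandise → 9% → $0.35
Bike helmet $48.85: athletic equipment → 4% → $1.95
Children's picture book $16.26: printed books → 6.75% → $1.10
Cardigan $45.23: apparel → 7.5% → $3.39
Road atlas $14.81: printed books → 6.75% → $1.00
Snow pants $79.36: apparel → 7.5% → $5.95
Sleeping bag $167.52: athletic equipment → 4% + 1.5% surcharge = 5.5% → $9.21
Subtotal = $581.88; tax = $34.45; total due = $616.33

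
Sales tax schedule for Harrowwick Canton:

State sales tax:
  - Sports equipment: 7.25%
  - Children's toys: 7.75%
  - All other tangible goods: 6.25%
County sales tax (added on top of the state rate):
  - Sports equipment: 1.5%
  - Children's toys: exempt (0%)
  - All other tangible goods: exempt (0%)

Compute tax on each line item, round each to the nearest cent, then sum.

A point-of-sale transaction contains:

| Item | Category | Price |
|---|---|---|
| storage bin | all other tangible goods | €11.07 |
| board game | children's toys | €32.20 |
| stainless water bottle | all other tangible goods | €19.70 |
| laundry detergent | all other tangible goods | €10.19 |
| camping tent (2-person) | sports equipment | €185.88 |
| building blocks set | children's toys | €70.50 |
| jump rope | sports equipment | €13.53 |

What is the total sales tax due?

Storage bin €11.07: all other tangible goods → 6.25% + 0% county = 6.25% → €0.69
Board game €32.20: children's toys → 7.75% + 0% county = 7.75% → €2.50
Stainless water bottle €19.70: all other tangible goods → 6.25% + 0% county = 6.25% → €1.23
Laundry detergent €10.19: all other tangible goods → 6.25% + 0% county = 6.25% → €0.64
Camping tent (2-person) €185.88: sports equipment → 7.25% + 1.5% county = 8.75% → €16.26
Building blocks set €70.50: children's toys → 7.75% + 0% county = 7.75% → €5.46
Jump rope €13.53: sports equipment → 7.25% + 1.5% county = 8.75% → €1.18
Total tax = €0.69 + €2.50 + €1.23 + €0.64 + €16.26 + €5.46 + €1.18 = €27.96

€27.96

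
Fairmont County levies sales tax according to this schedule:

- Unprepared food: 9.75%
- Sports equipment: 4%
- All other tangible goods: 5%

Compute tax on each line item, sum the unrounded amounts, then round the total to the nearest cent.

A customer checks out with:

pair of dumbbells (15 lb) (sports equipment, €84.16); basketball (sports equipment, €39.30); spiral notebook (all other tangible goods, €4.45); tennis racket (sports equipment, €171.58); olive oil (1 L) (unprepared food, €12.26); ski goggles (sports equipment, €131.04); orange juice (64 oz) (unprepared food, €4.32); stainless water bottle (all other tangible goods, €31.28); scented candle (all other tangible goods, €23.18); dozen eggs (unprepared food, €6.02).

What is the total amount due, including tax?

€529.78

Pair of dumbbells (15 lb) €84.16: sports equipment → 4% → €3.3664
Basketball €39.30: sports equipment → 4% → €1.572
Spiral notebook €4.45: all other tangible goods → 5% → €0.2225
Tennis racket €171.58: sports equipment → 4% → €6.8632
Olive oil (1 L) €12.26: unprepared food → 9.75% → €1.19535
Ski goggles €131.04: sports equipment → 4% → €5.2416
Orange juice (64 oz) €4.32: unprepared food → 9.75% → €0.4212
Stainless water bottle €31.28: all other tangible goods → 5% → €1.564
Scented candle €23.18: all other tangible goods → 5% → €1.159
Dozen eggs €6.02: unprepared food → 9.75% → €0.58695
Subtotal = €507.59; unrounded tax = €22.1922 → €22.19; total due = €529.78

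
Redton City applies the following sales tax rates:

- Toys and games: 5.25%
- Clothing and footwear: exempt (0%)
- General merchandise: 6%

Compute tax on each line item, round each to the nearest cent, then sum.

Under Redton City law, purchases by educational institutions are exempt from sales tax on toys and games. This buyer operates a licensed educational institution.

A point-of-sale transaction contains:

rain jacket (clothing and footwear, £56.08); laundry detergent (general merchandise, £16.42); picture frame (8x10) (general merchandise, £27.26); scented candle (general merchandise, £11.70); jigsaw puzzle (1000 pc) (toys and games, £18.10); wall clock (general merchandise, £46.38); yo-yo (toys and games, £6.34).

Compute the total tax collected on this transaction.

Rain jacket £56.08: clothing and footwear → 0% → £0.00
Laundry detergent £16.42: general merchandise → 6% → £0.99
Picture frame (8x10) £27.26: general merchandise → 6% → £1.64
Scented candle £11.70: general merchandise → 6% → £0.70
Jigsaw puzzle (1000 pc) £18.10: toys and games, buyer-exempt → 0% → £0.00
Wall clock £46.38: general merchandise → 6% → £2.78
Yo-yo £6.34: toys and games, buyer-exempt → 0% → £0.00
Total tax = £0.99 + £1.64 + £0.70 + £2.78 = £6.11

£6.11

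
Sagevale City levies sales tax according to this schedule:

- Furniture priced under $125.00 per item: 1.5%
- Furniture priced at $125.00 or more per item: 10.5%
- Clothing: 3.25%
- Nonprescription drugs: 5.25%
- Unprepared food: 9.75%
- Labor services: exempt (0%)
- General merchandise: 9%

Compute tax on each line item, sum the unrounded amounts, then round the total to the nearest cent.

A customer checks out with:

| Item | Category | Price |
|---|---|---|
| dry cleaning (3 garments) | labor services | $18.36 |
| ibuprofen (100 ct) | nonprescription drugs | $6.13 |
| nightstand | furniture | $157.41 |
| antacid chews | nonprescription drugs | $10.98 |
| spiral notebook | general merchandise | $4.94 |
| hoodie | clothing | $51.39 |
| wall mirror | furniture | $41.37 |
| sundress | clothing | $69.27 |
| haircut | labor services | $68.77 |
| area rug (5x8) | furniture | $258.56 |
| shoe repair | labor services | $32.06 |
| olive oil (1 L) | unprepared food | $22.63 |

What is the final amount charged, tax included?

Dry cleaning (3 garments) $18.36: labor services → 0% → $0.00
Ibuprofen (100 ct) $6.13: nonprescription drugs → 5.25% → $0.321825
Nightstand $157.41: furniture, $125.00 or more → 10.5% → $16.52805
Antacid chews $10.98: nonprescription drugs → 5.25% → $0.57645
Spiral notebook $4.94: general merchandise → 9% → $0.4446
Hoodie $51.39: clothing → 3.25% → $1.670175
Wall mirror $41.37: furniture, under $125.00 → 1.5% → $0.62055
Sundress $69.27: clothing → 3.25% → $2.251275
Haircut $68.77: labor services → 0% → $0.00
Area rug (5x8) $258.56: furniture, $125.00 or more → 10.5% → $27.1488
Shoe repair $32.06: labor services → 0% → $0.00
Olive oil (1 L) $22.63: unprepared food → 9.75% → $2.206425
Subtotal = $741.87; unrounded tax = $51.76815 → $51.77; total due = $793.64

$793.64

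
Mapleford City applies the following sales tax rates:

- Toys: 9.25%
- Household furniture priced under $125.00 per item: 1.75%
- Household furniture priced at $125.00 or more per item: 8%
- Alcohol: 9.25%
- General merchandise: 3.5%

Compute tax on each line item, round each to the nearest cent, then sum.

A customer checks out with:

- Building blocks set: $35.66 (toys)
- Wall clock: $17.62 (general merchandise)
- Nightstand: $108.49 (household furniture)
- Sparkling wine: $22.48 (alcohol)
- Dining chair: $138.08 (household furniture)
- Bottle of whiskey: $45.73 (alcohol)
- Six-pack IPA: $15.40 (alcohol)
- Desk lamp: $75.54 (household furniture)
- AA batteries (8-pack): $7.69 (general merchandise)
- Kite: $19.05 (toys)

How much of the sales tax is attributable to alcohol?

Sparkling wine $22.48: alcohol → 9.25% → $2.08
Bottle of whiskey $45.73: alcohol → 9.25% → $4.23
Six-pack IPA $15.40: alcohol → 9.25% → $1.42
Tax on alcohol = $2.08 + $4.23 + $1.42 = $7.73

$7.73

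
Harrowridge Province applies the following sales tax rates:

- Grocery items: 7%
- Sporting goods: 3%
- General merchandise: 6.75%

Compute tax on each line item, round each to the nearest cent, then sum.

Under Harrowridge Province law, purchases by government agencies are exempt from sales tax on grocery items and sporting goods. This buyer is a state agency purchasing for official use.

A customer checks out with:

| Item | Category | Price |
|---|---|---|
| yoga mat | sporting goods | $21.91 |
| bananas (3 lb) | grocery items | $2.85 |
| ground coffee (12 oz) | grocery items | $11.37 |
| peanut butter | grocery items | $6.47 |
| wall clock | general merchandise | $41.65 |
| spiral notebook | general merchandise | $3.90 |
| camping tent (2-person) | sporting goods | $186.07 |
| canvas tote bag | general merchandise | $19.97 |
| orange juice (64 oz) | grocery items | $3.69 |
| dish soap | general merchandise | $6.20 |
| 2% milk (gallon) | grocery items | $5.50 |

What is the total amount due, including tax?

$314.42

Yoga mat $21.91: sporting goods, buyer-exempt → 0% → $0.00
Bananas (3 lb) $2.85: grocery items, buyer-exempt → 0% → $0.00
Ground coffee (12 oz) $11.37: grocery items, buyer-exempt → 0% → $0.00
Peanut butter $6.47: grocery items, buyer-exempt → 0% → $0.00
Wall clock $41.65: general merchandise → 6.75% → $2.81
Spiral notebook $3.90: general merchandise → 6.75% → $0.26
Camping tent (2-person) $186.07: sporting goods, buyer-exempt → 0% → $0.00
Canvas tote bag $19.97: general merchandise → 6.75% → $1.35
Orange juice (64 oz) $3.69: grocery items, buyer-exempt → 0% → $0.00
Dish soap $6.20: general merchandise → 6.75% → $0.42
2% milk (gallon) $5.50: grocery items, buyer-exempt → 0% → $0.00
Subtotal = $309.58; tax = $4.84; total due = $314.42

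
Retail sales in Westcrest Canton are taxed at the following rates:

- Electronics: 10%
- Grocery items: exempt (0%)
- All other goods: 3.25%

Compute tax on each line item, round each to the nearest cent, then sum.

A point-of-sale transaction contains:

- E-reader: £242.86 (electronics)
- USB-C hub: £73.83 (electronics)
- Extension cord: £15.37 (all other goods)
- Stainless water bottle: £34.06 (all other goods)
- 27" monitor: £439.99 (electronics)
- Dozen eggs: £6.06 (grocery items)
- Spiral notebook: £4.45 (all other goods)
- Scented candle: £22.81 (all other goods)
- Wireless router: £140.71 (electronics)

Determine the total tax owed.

E-reader £242.86: electronics → 10% → £24.29
USB-C hub £73.83: electronics → 10% → £7.38
Extension cord £15.37: all other goods → 3.25% → £0.50
Stainless water bottle £34.06: all other goods → 3.25% → £1.11
27" monitor £439.99: electronics → 10% → £44.00
Dozen eggs £6.06: grocery items → 0% → £0.00
Spiral notebook £4.45: all other goods → 3.25% → £0.14
Scented candle £22.81: all other goods → 3.25% → £0.74
Wireless router £140.71: electronics → 10% → £14.07
Total tax = £24.29 + £7.38 + £0.50 + £1.11 + £44.00 + £0.14 + £0.74 + £14.07 = £92.23

£92.23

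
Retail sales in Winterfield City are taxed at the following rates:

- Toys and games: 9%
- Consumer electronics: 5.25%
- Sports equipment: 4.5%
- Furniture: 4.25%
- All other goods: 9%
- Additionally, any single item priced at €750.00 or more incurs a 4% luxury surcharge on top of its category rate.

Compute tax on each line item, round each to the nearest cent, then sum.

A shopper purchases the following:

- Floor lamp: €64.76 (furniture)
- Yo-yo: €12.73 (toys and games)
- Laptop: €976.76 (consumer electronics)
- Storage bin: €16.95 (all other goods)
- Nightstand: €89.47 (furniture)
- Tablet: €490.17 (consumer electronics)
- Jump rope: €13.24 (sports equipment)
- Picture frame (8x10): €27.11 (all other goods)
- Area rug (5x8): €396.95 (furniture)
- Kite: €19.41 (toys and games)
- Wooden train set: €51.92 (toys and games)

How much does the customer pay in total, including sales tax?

Floor lamp €64.76: furniture → 4.25% → €2.75
Yo-yo €12.73: toys and games → 9% → €1.15
Laptop €976.76: consumer electronics → 5.25% + 4% surcharge = 9.25% → €90.35
Storage bin €16.95: all other goods → 9% → €1.53
Nightstand €89.47: furniture → 4.25% → €3.80
Tablet €490.17: consumer electronics → 5.25% → €25.73
Jump rope €13.24: sports equipment → 4.5% → €0.60
Picture frame (8x10) €27.11: all other goods → 9% → €2.44
Area rug (5x8) €396.95: furniture → 4.25% → €16.87
Kite €19.41: toys and games → 9% → €1.75
Wooden train set €51.92: toys and games → 9% → €4.67
Subtotal = €2159.47; tax = €151.64; total due = €2311.11

€2311.11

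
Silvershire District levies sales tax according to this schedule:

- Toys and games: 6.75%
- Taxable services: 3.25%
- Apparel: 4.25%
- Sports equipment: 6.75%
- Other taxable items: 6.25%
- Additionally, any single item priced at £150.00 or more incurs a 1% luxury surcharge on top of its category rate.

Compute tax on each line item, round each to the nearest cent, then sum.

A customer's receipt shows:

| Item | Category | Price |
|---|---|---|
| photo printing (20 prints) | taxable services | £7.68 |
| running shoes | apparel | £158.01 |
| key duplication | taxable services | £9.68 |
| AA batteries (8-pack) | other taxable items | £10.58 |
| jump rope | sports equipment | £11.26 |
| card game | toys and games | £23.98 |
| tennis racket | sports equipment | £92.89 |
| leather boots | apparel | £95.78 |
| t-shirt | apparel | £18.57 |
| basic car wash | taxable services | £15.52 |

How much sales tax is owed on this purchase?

Photo printing (20 prints) £7.68: taxable services → 3.25% → £0.25
Running shoes £158.01: apparel → 4.25% + 1% surcharge = 5.25% → £8.30
Key duplication £9.68: taxable services → 3.25% → £0.31
AA batteries (8-pack) £10.58: other taxable items → 6.25% → £0.66
Jump rope £11.26: sports equipment → 6.75% → £0.76
Card game £23.98: toys and games → 6.75% → £1.62
Tennis racket £92.89: sports equipment → 6.75% → £6.27
Leather boots £95.78: apparel → 4.25% → £4.07
T-shirt £18.57: apparel → 4.25% → £0.79
Basic car wash £15.52: taxable services → 3.25% → £0.50
Total tax = £0.25 + £8.30 + £0.31 + £0.66 + £0.76 + £1.62 + £6.27 + £4.07 + £0.79 + £0.50 = £23.53

£23.53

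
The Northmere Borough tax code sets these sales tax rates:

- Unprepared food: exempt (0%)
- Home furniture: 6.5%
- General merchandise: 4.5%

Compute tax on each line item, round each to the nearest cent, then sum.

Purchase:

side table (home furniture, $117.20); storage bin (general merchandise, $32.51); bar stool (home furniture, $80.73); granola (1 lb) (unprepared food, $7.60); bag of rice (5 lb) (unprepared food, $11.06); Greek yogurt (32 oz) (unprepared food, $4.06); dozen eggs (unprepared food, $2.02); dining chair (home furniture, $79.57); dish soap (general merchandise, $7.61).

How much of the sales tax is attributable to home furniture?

Side table $117.20: home furniture → 6.5% → $7.62
Bar stool $80.73: home furniture → 6.5% → $5.25
Dining chair $79.57: home furniture → 6.5% → $5.17
Tax on home furniture = $7.62 + $5.25 + $5.17 = $18.04

$18.04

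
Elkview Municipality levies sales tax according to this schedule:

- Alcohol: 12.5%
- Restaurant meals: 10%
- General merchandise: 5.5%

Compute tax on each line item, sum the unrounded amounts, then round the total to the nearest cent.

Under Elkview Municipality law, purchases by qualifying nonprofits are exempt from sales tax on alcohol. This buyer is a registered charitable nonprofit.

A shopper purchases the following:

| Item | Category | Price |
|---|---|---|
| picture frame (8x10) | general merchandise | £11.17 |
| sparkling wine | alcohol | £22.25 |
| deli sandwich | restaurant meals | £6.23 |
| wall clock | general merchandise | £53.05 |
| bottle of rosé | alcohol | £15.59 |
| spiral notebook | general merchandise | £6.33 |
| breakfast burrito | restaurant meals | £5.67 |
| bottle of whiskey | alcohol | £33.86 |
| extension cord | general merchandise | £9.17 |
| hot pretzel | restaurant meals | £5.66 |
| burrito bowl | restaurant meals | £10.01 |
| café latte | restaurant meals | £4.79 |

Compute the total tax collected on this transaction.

£7.62

Picture frame (8x10) £11.17: general merchandise → 5.5% → £0.61435
Sparkling wine £22.25: alcohol, buyer-exempt → 0% → £0.00
Deli sandwich £6.23: restaurant meals → 10% → £0.623
Wall clock £53.05: general merchandise → 5.5% → £2.91775
Bottle of rosé £15.59: alcohol, buyer-exempt → 0% → £0.00
Spiral notebook £6.33: general merchandise → 5.5% → £0.34815
Breakfast burrito £5.67: restaurant meals → 10% → £0.567
Bottle of whiskey £33.86: alcohol, buyer-exempt → 0% → £0.00
Extension cord £9.17: general merchandise → 5.5% → £0.50435
Hot pretzel £5.66: restaurant meals → 10% → £0.566
Burrito bowl £10.01: restaurant meals → 10% → £1.001
Café latte £4.79: restaurant meals → 10% → £0.479
Unrounded tax sum = £7.6206 → £7.62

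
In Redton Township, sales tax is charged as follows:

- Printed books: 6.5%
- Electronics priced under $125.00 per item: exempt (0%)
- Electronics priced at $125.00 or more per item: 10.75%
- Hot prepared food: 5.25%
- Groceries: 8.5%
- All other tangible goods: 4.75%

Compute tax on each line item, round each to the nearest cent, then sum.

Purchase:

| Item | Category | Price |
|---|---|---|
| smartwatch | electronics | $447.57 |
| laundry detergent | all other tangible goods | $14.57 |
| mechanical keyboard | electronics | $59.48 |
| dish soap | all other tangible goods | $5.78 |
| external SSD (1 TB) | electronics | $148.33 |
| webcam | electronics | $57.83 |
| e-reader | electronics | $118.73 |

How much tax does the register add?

Smartwatch $447.57: electronics, $125.00 or more → 10.75% → $48.11
Laundry detergent $14.57: all other tangible goods → 4.75% → $0.69
Mechanical keyboard $59.48: electronics, under $125.00 → 0% → $0.00
Dish soap $5.78: all other tangible goods → 4.75% → $0.27
External SSD (1 TB) $148.33: electronics, $125.00 or more → 10.75% → $15.95
Webcam $57.83: electronics, under $125.00 → 0% → $0.00
E-reader $118.73: electronics, under $125.00 → 0% → $0.00
Total tax = $48.11 + $0.69 + $0.27 + $15.95 = $65.02

$65.02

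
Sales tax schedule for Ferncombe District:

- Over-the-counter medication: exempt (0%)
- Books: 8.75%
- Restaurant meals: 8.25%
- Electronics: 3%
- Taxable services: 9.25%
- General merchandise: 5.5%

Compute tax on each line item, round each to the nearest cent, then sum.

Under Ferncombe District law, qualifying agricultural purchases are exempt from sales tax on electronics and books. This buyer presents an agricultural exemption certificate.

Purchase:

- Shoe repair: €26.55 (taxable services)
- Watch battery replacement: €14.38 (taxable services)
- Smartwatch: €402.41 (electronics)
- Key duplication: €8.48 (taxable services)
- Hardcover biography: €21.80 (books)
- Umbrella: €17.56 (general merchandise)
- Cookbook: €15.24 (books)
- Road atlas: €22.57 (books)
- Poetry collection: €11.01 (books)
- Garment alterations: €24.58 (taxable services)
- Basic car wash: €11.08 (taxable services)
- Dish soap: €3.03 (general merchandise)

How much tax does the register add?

€9.00

Shoe repair €26.55: taxable services → 9.25% → €2.46
Watch battery replacement €14.38: taxable services → 9.25% → €1.33
Smartwatch €402.41: electronics, buyer-exempt → 0% → €0.00
Key duplication €8.48: taxable services → 9.25% → €0.78
Hardcover biography €21.80: books, buyer-exempt → 0% → €0.00
Umbrella €17.56: general merchandise → 5.5% → €0.97
Cookbook €15.24: books, buyer-exempt → 0% → €0.00
Road atlas €22.57: books, buyer-exempt → 0% → €0.00
Poetry collection €11.01: books, buyer-exempt → 0% → €0.00
Garment alterations €24.58: taxable services → 9.25% → €2.27
Basic car wash €11.08: taxable services → 9.25% → €1.02
Dish soap €3.03: general merchandise → 5.5% → €0.17
Total tax = €2.46 + €1.33 + €0.78 + €0.97 + €2.27 + €1.02 + €0.17 = €9.00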